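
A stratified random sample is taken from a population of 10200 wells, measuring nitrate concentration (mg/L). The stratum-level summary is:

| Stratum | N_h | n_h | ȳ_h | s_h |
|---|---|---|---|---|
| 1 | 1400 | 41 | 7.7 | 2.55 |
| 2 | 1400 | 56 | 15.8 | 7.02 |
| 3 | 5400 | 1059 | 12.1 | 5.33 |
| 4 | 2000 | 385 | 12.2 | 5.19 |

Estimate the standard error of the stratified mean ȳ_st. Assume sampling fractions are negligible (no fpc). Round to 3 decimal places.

V̂(ȳ_st) = Σ W_h² s_h²/n_h, with W_h = N_h/N and N = 10200:
  stratum 1: (1400/10200)²·2.55²/41 = 0.0029878
  stratum 2: (1400/10200)²·7.02²/56 = 0.0165784
  stratum 3: (5400/10200)²·5.33²/1059 = 0.00751875
  stratum 4: (2000/10200)²·5.19²/385 = 0.00268988
V̂(ȳ_st) = 0.0297748
SE(ȳ_st) = √0.0297748 = 0.172554

SE(ȳ_st) ≈ 0.173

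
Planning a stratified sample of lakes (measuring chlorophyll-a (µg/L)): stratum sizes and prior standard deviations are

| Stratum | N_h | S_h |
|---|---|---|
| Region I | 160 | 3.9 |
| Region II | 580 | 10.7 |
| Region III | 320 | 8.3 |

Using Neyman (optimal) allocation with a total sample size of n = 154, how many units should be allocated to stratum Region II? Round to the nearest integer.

Neyman allocation: n_h = n · N_h S_h / Σ N_i S_i, with n = 154.
  stratum Region I: N_h·S_h = 160·3.9 = 624.00
  stratum Region II: N_h·S_h = 580·10.7 = 6206.00
  stratum Region III: N_h·S_h = 320·8.3 = 2656.00
Σ N_h S_h = 9486.00
n for stratum Region II = 154·6206.00/9486.00 = 100.751 → 101

101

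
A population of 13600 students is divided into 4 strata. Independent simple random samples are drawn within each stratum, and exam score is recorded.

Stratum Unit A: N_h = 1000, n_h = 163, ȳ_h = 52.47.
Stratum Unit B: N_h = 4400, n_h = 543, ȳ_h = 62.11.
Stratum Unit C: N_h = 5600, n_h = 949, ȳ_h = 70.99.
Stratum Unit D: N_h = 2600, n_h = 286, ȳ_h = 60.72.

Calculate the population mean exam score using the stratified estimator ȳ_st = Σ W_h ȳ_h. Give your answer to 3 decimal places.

N = Σ N_h = 13600. Stratum weights W_h = N_h/N.
ȳ_st = (1000·52.47 + 4400·62.11 + 5600·70.99 + 2600·60.72) / 13600 = 64.79191

ȳ_st ≈ 64.792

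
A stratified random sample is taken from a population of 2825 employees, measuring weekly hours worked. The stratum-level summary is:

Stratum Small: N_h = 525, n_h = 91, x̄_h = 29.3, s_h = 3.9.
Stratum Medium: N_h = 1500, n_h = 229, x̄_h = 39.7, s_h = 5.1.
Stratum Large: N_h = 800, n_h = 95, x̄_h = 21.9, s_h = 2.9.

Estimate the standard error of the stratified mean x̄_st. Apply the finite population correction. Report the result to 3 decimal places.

V̂(x̄_st) = Σ W_h² (1 − n_h/N_h) s_h²/n_h, with W_h = N_h/N and N = 2825:
  stratum Small: (525/2825)²·(1 − 91/525)·3.9²/91 = 0.00477199
  stratum Medium: (1500/2825)²·(1 − 229/1500)·5.1²/229 = 0.0271334
  stratum Large: (800/2825)²·(1 − 95/800)·2.9²/95 = 0.00625626
V̂(x̄_st) = 0.0381617
SE(x̄_st) = √0.0381617 = 0.19535

SE(x̄_st) ≈ 0.195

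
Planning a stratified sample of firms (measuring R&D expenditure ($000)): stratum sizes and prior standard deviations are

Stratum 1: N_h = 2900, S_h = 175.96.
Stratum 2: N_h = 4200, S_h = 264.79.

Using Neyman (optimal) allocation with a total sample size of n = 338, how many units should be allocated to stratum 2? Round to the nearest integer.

232

Neyman allocation: n_h = n · N_h S_h / Σ N_i S_i, with n = 338.
  stratum 1: N_h·S_h = 2900·175.96 = 510284.00
  stratum 2: N_h·S_h = 4200·264.79 = 1112118.00
Σ N_h S_h = 1622402.00
n for stratum 2 = 338·1112118.00/1622402.00 = 231.691 → 232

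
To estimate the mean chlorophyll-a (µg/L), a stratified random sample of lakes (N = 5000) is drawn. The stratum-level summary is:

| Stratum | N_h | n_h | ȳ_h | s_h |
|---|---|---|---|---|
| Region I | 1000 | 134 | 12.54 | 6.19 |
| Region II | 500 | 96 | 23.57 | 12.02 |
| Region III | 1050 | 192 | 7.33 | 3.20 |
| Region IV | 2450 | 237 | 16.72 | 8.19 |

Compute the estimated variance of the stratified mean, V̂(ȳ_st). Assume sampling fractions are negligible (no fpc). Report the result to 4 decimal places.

V̂(ȳ_st) = Σ W_h² s_h²/n_h, with W_h = N_h/N and N = 5000:
  stratum Region I: (1000/5000)²·6.19²/134 = 0.0114376
  stratum Region II: (500/5000)²·12.02²/96 = 0.01505
  stratum Region III: (1050/5000)²·3.20²/192 = 0.002352
  stratum Region IV: (2450/5000)²·8.19²/237 = 0.0679535
V̂(ȳ_st) = 0.0967932

V̂(ȳ_st) ≈ 0.0968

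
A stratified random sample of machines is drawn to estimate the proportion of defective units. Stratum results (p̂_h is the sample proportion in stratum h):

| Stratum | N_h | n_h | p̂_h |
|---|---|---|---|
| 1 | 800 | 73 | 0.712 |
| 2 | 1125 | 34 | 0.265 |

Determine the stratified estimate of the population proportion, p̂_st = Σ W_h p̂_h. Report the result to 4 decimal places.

p̂_st ≈ 0.4508

N = 1925; stratum weights W_h = N_h/N.
p̂_st = Σ W_h p̂_h = (800·0.712 + 1125·0.265)/1925 = 0.45077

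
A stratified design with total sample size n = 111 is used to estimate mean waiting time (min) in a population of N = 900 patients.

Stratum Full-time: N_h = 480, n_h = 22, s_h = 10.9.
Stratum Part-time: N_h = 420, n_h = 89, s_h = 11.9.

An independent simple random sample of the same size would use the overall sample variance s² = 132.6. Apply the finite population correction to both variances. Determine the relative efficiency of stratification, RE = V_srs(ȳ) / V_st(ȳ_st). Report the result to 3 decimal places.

RE ≈ 0.602

V̂(ȳ_st) = Σ W_h² (1 − n_h/N_h) s_h²/n_h, with W_h = N_h/N and N = 900:
  stratum Full-time: (480/900)²·(1 − 22/480)·10.9²/22 = 1.46572
  stratum Part-time: (420/900)²·(1 − 89/420)·11.9²/89 = 0.273084
V_st = 1.73881
V_srs = (1 − 111/900)·132.6/111 = 1.04726
Relative efficiency = V_srs / V_st = 1.04726/1.73881 = 0.6023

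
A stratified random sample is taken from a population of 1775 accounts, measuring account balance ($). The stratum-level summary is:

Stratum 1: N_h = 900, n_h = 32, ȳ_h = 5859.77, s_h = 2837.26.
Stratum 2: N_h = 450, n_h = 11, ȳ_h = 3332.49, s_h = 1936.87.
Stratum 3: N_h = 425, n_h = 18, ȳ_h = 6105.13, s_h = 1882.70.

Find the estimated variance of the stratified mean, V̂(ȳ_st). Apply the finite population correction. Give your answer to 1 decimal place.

V̂(ȳ_st) ≈ 94570.7

V̂(ȳ_st) = Σ W_h² (1 − n_h/N_h) s_h²/n_h, with W_h = N_h/N and N = 1775:
  stratum 1: (900/1775)²·(1 − 32/900)·2837.26²/32 = 62375.5
  stratum 2: (450/1775)²·(1 − 11/450)·1936.87²/11 = 21384
  stratum 3: (425/1775)²·(1 − 18/425)·1882.70²/18 = 10811.3
V̂(ȳ_st) = 94570.7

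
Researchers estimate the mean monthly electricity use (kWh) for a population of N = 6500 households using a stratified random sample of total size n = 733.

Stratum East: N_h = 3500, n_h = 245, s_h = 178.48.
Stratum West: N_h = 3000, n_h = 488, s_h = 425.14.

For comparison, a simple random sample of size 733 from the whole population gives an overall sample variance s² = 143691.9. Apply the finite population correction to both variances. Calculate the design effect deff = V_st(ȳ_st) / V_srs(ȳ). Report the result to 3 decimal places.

deff ≈ 0.581

V̂(ȳ_st) = Σ W_h² (1 − n_h/N_h) s_h²/n_h, with W_h = N_h/N and N = 6500:
  stratum East: (3500/6500)²·(1 − 245/3500)·178.48²/245 = 35.0595
  stratum West: (3000/6500)²·(1 − 488/3000)·425.14²/488 = 66.063
V_st = 101.122
V_srs = (1 − 733/6500)·143691.9/733 = 173.926
deff = V_st / V_srs = 101.122/173.926 = 0.5814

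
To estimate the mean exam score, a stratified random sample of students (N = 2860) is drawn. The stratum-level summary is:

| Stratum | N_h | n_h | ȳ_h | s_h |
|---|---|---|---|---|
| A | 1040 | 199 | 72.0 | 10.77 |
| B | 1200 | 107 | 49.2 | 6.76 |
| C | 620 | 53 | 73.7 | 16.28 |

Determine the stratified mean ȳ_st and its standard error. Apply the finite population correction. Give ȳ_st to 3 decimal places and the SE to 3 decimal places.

ȳ_st ≈ 62.802, SE ≈ 0.588

ȳ_st = Σ W_h ȳ_h = (1040·72.0 + 1200·49.2 + 620·73.7)/2860 = 62.80210
V̂(ȳ_st) = Σ W_h² (1 − n_h/N_h) s_h²/n_h, with W_h = N_h/N and N = 2860:
  stratum A: (1040/2860)²·(1 − 199/1040)·10.77²/199 = 0.0623269
  stratum B: (1200/2860)²·(1 − 107/1200)·6.76²/107 = 0.0684824
  stratum C: (620/2860)²·(1 − 53/620)·16.28²/53 = 0.214919
V̂(ȳ_st) = 0.345729
SE(ȳ_st) = √0.345729 = 0.587987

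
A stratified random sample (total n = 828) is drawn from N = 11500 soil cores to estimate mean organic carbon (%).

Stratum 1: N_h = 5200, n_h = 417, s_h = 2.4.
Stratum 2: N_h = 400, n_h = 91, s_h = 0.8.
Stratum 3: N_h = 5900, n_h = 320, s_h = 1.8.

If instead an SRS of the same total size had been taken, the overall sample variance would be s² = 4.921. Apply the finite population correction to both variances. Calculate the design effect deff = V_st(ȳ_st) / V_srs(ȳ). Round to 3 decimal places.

V̂(ȳ_st) = Σ W_h² (1 − n_h/N_h) s_h²/n_h, with W_h = N_h/N and N = 11500:
  stratum 1: (5200/11500)²·(1 − 417/5200)·2.4²/417 = 0.00259773
  stratum 2: (400/11500)²·(1 − 91/400)·0.8²/91 = 6.57297e-06
  stratum 3: (5900/11500)²·(1 − 320/5900)·1.8²/320 = 0.00252049
V_st = 0.0051248
V_srs = (1 − 828/11500)·4.921/828 = 0.00551532
deff = V_st / V_srs = 0.0051248/0.00551532 = 0.9292

deff ≈ 0.929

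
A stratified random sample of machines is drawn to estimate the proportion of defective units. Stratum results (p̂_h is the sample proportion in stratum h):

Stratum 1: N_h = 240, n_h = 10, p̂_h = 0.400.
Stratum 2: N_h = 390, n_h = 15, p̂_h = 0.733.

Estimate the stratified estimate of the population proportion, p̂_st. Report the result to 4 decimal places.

N = 630; stratum weights W_h = N_h/N.
p̂_st = Σ W_h p̂_h = (240·0.400 + 390·0.733)/630 = 0.60614

p̂_st ≈ 0.6061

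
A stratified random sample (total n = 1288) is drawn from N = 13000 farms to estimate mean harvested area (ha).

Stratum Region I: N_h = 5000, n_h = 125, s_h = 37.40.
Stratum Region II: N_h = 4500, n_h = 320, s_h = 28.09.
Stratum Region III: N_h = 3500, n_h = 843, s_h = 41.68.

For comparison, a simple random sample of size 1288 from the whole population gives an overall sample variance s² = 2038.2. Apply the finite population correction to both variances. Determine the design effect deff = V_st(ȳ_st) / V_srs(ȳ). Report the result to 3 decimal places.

deff ≈ 1.404

V̂(ȳ_st) = Σ W_h² (1 − n_h/N_h) s_h²/n_h, with W_h = N_h/N and N = 13000:
  stratum Region I: (5000/13000)²·(1 − 125/5000)·37.40²/125 = 1.61395
  stratum Region II: (4500/13000)²·(1 − 320/4500)·28.09²/320 = 0.274445
  stratum Region III: (3500/13000)²·(1 − 843/3500)·41.68²/843 = 0.113397
V_st = 2.0018
V_srs = (1 − 1288/13000)·2038.2/1288 = 1.42567
deff = V_st / V_srs = 2.0018/1.42567 = 1.4041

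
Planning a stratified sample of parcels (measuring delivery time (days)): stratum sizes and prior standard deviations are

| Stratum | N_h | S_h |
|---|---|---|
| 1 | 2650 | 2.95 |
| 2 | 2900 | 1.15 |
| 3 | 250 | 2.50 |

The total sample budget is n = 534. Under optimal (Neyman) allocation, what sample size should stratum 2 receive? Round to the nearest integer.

151

Neyman allocation: n_h = n · N_h S_h / Σ N_i S_i, with n = 534.
  stratum 1: N_h·S_h = 2650·2.95 = 7817.50
  stratum 2: N_h·S_h = 2900·1.15 = 3335.00
  stratum 3: N_h·S_h = 250·2.50 = 625.00
Σ N_h S_h = 11777.50
n for stratum 2 = 534·3335.00/11777.50 = 151.211 → 151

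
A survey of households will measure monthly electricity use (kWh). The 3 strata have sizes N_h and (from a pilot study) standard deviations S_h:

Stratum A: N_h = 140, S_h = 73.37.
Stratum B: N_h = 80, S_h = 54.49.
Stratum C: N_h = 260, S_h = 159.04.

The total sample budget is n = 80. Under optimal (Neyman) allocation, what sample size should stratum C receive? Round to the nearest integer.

Neyman allocation: n_h = n · N_h S_h / Σ N_i S_i, with n = 80.
  stratum A: N_h·S_h = 140·73.37 = 10271.80
  stratum B: N_h·S_h = 80·54.49 = 4359.20
  stratum C: N_h·S_h = 260·159.04 = 41350.40
Σ N_h S_h = 55981.40
n for stratum C = 80·41350.40/55981.40 = 59.092 → 59

59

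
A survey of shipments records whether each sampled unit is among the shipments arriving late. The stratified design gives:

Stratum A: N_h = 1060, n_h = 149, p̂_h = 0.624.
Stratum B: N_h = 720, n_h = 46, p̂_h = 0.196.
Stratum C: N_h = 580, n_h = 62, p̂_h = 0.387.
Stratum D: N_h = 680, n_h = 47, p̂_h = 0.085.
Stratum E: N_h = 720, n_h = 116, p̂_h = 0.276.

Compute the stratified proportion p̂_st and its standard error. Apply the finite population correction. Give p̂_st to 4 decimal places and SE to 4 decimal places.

N = 3760; stratum weights W_h = N_h/N.
p̂_st = Σ W_h p̂_h = (1060·0.624 + 720·0.196 + 580·0.387 + 680·0.085 + 720·0.276)/3760 = 0.34137
V̂(p̂_st) = Σ W_h² (1 − n_h/N_h) p̂_h(1−p̂_h)/(n_h−1):
  stratum A: (1060/3760)²·(1 − 149/1060)·0.624·0.376/148 = 0.000108283
  stratum B: (720/3760)²·(1 − 46/720)·0.196·0.804/45 = 0.000120203
  stratum C: (580/3760)²·(1 − 62/580)·0.387·0.613/61 = 8.26463e-05
  stratum D: (680/3760)²·(1 − 47/680)·0.085·0.915/46 = 5.14777e-05
  stratum E: (720/3760)²·(1 − 116/720)·0.276·0.724/115 = 5.34495e-05
V̂(p̂_st) = 0.00041606; SE = √V̂ = 0.0203975

p̂_st ≈ 0.3414, SE ≈ 0.0204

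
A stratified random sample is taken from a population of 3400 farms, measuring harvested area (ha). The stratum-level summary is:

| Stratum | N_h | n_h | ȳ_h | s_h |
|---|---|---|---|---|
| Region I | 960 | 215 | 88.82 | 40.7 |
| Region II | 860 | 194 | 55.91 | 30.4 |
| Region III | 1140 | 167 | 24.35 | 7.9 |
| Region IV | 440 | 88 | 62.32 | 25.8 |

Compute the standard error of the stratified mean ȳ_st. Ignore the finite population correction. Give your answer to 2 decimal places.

V̂(ȳ_st) = Σ W_h² s_h²/n_h, with W_h = N_h/N and N = 3400:
  stratum Region I: (960/3400)²·40.7²/215 = 0.614236
  stratum Region II: (860/3400)²·30.4²/194 = 0.304779
  stratum Region III: (1140/3400)²·7.9²/167 = 0.0420136
  stratum Region IV: (440/3400)²·25.8²/88 = 0.126679
V̂(ȳ_st) = 1.08771
SE(ȳ_st) = √1.08771 = 1.04293

SE(ȳ_st) ≈ 1.04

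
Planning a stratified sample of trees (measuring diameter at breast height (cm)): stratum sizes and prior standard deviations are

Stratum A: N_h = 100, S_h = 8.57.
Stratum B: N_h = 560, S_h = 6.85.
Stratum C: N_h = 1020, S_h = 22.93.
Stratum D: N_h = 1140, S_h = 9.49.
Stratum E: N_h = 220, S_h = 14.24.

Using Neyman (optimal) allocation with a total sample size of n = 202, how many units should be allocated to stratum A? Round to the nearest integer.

Neyman allocation: n_h = n · N_h S_h / Σ N_i S_i, with n = 202.
  stratum A: N_h·S_h = 100·8.57 = 857.00
  stratum B: N_h·S_h = 560·6.85 = 3836.00
  stratum C: N_h·S_h = 1020·22.93 = 23388.60
  stratum D: N_h·S_h = 1140·9.49 = 10818.60
  stratum E: N_h·S_h = 220·14.24 = 3132.80
Σ N_h S_h = 42033.00
n for stratum A = 202·857.00/42033.00 = 4.119 → 4

4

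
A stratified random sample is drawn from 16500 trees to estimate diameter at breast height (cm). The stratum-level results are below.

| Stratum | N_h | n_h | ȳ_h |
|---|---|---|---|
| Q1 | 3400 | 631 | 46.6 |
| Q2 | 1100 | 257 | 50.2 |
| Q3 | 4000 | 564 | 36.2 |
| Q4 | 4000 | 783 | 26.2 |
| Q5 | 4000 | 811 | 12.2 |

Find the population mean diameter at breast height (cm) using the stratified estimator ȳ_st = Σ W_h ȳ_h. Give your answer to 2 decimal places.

N = Σ N_h = 16500. Stratum weights W_h = N_h/N.
ȳ_st = (3400·46.6 + 1100·50.2 + 4000·36.2 + 4000·26.2 + 4000·12.2) / 16500 = 31.0339

ȳ_st ≈ 31.03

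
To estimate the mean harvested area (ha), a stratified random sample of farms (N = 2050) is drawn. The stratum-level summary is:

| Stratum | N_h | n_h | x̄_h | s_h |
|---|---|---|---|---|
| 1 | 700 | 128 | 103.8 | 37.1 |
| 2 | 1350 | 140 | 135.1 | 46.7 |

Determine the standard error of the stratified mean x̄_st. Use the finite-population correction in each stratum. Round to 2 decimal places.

V̂(x̄_st) = Σ W_h² (1 − n_h/N_h) s_h²/n_h, with W_h = N_h/N and N = 2050:
  stratum 1: (700/2050)²·(1 − 128/700)·37.1²/128 = 1.02453
  stratum 2: (1350/2050)²·(1 − 140/1350)·46.7²/140 = 6.05504
V̂(x̄_st) = 7.07957
SE(x̄_st) = √7.07957 = 2.66075

SE(x̄_st) ≈ 2.66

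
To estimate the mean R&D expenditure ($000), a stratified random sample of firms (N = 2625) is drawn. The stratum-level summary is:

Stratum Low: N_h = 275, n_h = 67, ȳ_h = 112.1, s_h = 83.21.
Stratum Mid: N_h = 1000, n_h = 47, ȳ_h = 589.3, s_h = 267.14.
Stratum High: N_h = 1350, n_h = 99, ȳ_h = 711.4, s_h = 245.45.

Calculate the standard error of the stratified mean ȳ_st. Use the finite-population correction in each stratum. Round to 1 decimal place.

V̂(ȳ_st) = Σ W_h² (1 − n_h/N_h) s_h²/n_h, with W_h = N_h/N and N = 2625:
  stratum Low: (275/2625)²·(1 − 67/275)·83.21²/67 = 0.857855
  stratum Mid: (1000/2625)²·(1 − 47/1000)·267.14²/47 = 209.998
  stratum High: (1350/2625)²·(1 − 99/1350)·245.45²/99 = 149.15
V̂(ȳ_st) = 360.005
SE(ȳ_st) = √360.005 = 18.9738

SE(ȳ_st) ≈ 19.0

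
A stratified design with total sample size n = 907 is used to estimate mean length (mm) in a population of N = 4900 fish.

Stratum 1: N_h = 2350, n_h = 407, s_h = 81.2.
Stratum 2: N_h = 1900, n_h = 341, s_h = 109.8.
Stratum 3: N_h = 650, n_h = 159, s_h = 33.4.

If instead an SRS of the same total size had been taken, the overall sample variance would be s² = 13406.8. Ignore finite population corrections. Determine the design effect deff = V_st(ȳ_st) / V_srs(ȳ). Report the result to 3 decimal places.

V̂(ȳ_st) = Σ W_h² s_h²/n_h, with W_h = N_h/N and N = 4900:
  stratum 1: (2350/4900)²·81.2²/407 = 3.72616
  stratum 2: (1900/4900)²·109.8²/341 = 5.31576
  stratum 3: (650/4900)²·33.4²/159 = 0.123461
V_st = 9.16538
V_srs = s²/n = 13406.8/907 = 14.7815
deff = V_st / V_srs = 9.16538/14.7815 = 0.6201

deff ≈ 0.620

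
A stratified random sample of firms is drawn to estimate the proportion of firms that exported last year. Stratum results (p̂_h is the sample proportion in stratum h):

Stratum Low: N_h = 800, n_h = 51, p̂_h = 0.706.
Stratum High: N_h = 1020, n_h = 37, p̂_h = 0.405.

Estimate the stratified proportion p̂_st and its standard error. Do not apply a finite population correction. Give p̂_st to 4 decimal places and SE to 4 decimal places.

N = 1820; stratum weights W_h = N_h/N.
p̂_st = Σ W_h p̂_h = (800·0.706 + 1020·0.405)/1820 = 0.53731
V̂(p̂_st) = Σ W_h² p̂_h(1−p̂_h)/(n_h−1):
  stratum Low: (800/1820)²·0.706·0.294/50 = 0.000802083
  stratum High: (1020/1820)²·0.405·0.595/36 = 0.00210246
V̂(p̂_st) = 0.00290454; SE = √V̂ = 0.0538938

p̂_st ≈ 0.5373, SE ≈ 0.0539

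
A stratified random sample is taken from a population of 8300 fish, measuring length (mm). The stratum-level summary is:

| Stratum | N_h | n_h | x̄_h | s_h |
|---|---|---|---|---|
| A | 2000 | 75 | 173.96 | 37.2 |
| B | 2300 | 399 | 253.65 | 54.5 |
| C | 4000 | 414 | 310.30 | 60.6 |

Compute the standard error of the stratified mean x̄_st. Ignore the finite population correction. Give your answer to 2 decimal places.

SE(x̄_st) ≈ 1.92

V̂(x̄_st) = Σ W_h² s_h²/n_h, with W_h = N_h/N and N = 8300:
  stratum A: (2000/8300)²·37.2²/75 = 1.07134
  stratum B: (2300/8300)²·54.5²/399 = 0.571636
  stratum C: (4000/8300)²·60.6²/414 = 2.0602
V̂(x̄_st) = 3.70318
SE(x̄_st) = √3.70318 = 1.92436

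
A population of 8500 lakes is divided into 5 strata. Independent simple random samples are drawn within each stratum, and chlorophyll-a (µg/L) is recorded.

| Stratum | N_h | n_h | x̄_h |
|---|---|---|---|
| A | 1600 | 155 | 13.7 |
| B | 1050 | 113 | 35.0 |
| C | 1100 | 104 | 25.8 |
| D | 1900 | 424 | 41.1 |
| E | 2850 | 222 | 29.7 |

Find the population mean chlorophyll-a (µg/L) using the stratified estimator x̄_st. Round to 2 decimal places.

N = Σ N_h = 8500. Stratum weights W_h = N_h/N.
x̄_st = (1600·13.7 + 1050·35.0 + 1100·25.8 + 1900·41.1 + 2850·29.7) / 8500 = 29.3865

x̄_st ≈ 29.39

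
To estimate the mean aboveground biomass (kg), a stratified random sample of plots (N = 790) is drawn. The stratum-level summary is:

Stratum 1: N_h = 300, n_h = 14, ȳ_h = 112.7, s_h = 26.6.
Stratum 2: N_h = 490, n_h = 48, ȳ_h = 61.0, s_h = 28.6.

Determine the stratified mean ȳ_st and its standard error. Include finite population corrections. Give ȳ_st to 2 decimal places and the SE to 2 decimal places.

ȳ_st = Σ W_h ȳ_h = (300·112.7 + 490·61.0)/790 = 80.63291
V̂(ȳ_st) = Σ W_h² (1 − n_h/N_h) s_h²/n_h, with W_h = N_h/N and N = 790:
  stratum 1: (300/790)²·(1 − 14/300)·26.6²/14 = 6.94814
  stratum 2: (490/790)²·(1 − 48/490)·28.6²/48 = 5.91364
V̂(ȳ_st) = 12.8618
SE(ȳ_st) = √12.8618 = 3.58633

ȳ_st ≈ 80.63, SE ≈ 3.59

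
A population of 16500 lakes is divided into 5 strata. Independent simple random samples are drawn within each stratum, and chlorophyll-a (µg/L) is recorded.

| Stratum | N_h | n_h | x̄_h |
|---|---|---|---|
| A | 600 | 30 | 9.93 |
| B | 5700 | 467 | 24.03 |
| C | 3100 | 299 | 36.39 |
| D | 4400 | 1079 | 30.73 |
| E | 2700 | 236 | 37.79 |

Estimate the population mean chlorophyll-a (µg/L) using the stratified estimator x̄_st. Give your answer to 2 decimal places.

N = Σ N_h = 16500. Stratum weights W_h = N_h/N.
x̄_st = (600·9.93 + 5700·24.03 + 3100·36.39 + 4400·30.73 + 2700·37.79) / 16500 = 29.8778

x̄_st ≈ 29.88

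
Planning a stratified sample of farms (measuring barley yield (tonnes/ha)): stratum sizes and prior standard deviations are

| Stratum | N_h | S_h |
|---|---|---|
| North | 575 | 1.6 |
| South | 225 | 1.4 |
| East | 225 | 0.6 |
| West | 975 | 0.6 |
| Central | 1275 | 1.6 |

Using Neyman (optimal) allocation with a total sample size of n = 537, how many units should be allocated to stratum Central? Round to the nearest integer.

Neyman allocation: n_h = n · N_h S_h / Σ N_i S_i, with n = 537.
  stratum North: N_h·S_h = 575·1.6 = 920.00
  stratum South: N_h·S_h = 225·1.4 = 315.00
  stratum East: N_h·S_h = 225·0.6 = 135.00
  stratum West: N_h·S_h = 975·0.6 = 585.00
  stratum Central: N_h·S_h = 1275·1.6 = 2040.00
Σ N_h S_h = 3995.00
n for stratum Central = 537·2040.00/3995.00 = 274.213 → 274

274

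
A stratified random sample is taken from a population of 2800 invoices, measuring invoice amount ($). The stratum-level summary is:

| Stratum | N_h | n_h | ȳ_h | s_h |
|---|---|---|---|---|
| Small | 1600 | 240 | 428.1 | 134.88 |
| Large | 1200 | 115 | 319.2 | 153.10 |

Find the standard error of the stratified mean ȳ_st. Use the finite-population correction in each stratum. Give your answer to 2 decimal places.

SE(ȳ_st) ≈ 7.41

V̂(ȳ_st) = Σ W_h² (1 − n_h/N_h) s_h²/n_h, with W_h = N_h/N and N = 2800:
  stratum Small: (1600/2800)²·(1 − 240/1600)·134.88²/240 = 21.0391
  stratum Large: (1200/2800)²·(1 − 115/1200)·153.10²/115 = 33.8491
V̂(ȳ_st) = 54.8882
SE(ȳ_st) = √54.8882 = 7.40866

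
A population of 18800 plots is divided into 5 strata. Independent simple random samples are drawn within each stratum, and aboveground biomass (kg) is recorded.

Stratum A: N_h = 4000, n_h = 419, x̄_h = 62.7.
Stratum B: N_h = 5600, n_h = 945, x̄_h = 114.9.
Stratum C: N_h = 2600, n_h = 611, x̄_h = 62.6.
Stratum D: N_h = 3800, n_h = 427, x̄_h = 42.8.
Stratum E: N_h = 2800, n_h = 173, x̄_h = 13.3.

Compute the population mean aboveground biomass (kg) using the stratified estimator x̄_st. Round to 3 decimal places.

N = Σ N_h = 18800. Stratum weights W_h = N_h/N.
x̄_st = (4000·62.7 + 5600·114.9 + 2600·62.6 + 3800·42.8 + 2800·13.3) / 18800 = 66.85532

x̄_st ≈ 66.855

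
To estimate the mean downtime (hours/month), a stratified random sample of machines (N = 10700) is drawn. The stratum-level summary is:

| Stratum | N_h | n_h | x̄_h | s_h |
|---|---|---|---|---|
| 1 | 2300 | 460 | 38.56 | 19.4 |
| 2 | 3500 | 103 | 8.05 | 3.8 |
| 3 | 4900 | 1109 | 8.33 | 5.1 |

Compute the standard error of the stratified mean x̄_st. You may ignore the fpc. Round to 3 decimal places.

V̂(x̄_st) = Σ W_h² s_h²/n_h, with W_h = N_h/N and N = 10700:
  stratum 1: (2300/10700)²·19.4²/460 = 0.0378037
  stratum 2: (3500/10700)²·3.8²/103 = 0.0150003
  stratum 3: (4900/10700)²·5.1²/1109 = 0.00491851
V̂(x̄_st) = 0.0577224
SE(x̄_st) = √0.0577224 = 0.240255

SE(x̄_st) ≈ 0.240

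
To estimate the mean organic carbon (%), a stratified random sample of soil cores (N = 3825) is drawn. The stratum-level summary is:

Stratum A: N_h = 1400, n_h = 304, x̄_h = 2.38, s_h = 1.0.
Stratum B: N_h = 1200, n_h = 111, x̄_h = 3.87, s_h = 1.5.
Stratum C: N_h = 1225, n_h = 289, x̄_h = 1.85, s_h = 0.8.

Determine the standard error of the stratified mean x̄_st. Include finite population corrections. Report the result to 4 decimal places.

V̂(x̄_st) = Σ W_h² (1 − n_h/N_h) s_h²/n_h, with W_h = N_h/N and N = 3825:
  stratum A: (1400/3825)²·(1 − 304/1400)·1.0²/304 = 0.000344987
  stratum B: (1200/3825)²·(1 − 111/1200)·1.5²/111 = 0.00181053
  stratum C: (1225/3825)²·(1 − 289/1225)·0.8²/289 = 0.000173553
V̂(x̄_st) = 0.00232907
SE(x̄_st) = √0.00232907 = 0.0482604

SE(x̄_st) ≈ 0.0483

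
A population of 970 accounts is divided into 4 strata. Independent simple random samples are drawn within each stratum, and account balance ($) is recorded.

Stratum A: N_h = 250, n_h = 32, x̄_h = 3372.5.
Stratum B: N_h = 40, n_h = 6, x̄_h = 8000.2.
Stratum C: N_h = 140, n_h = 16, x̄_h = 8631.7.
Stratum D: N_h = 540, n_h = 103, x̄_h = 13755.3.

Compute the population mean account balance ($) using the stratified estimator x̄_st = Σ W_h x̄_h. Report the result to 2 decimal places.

x̄_st ≈ 10102.51

N = Σ N_h = 970. Stratum weights W_h = N_h/N.
x̄_st = (250·3372.5 + 40·8000.2 + 140·8631.7 + 540·13755.3) / 970 = 10102.5082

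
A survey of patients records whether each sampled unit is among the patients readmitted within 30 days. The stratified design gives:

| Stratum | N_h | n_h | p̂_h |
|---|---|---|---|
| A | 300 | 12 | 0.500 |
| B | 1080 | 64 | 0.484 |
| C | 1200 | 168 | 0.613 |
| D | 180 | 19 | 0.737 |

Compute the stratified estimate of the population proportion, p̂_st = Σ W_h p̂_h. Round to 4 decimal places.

p̂_st ≈ 0.5583

N = 2760; stratum weights W_h = N_h/N.
p̂_st = Σ W_h p̂_h = (300·0.500 + 1080·0.484 + 1200·0.613 + 180·0.737)/2760 = 0.55833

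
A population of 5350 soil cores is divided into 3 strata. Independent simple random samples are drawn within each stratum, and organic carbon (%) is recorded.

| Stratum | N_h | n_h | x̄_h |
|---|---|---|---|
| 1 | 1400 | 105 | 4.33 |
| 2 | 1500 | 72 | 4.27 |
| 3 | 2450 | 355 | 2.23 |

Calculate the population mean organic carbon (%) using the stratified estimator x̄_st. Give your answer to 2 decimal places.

N = Σ N_h = 5350. Stratum weights W_h = N_h/N.
x̄_st = (1400·4.33 + 1500·4.27 + 2450·2.23) / 5350 = 3.3515

x̄_st ≈ 3.35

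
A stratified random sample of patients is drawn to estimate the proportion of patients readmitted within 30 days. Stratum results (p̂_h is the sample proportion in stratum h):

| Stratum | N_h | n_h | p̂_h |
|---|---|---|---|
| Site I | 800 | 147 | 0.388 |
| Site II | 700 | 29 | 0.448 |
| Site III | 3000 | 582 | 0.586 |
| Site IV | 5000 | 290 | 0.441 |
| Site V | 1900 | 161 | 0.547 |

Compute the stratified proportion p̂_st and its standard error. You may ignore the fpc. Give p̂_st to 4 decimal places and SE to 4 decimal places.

N = 11400; stratum weights W_h = N_h/N.
p̂_st = Σ W_h p̂_h = (800·0.388 + 700·0.448 + 3000·0.586 + 5000·0.441 + 1900·0.547)/11400 = 0.49354
V̂(p̂_st) = Σ W_h² p̂_h(1−p̂_h)/(n_h−1):
  stratum Site I: (800/11400)²·0.388·0.612/146 = 8.00941e-06
  stratum Site II: (700/11400)²·0.448·0.552/28 = 3.33001e-05
  stratum Site III: (3000/11400)²·0.586·0.414/581 = 2.89171e-05
  stratum Site IV: (5000/11400)²·0.441·0.559/289 = 0.00016409
  stratum Site V: (1900/11400)²·0.547·0.453/160 = 4.30193e-05
V̂(p̂_st) = 0.000277336; SE = √V̂ = 0.0166534

p̂_st ≈ 0.4935, SE ≈ 0.0167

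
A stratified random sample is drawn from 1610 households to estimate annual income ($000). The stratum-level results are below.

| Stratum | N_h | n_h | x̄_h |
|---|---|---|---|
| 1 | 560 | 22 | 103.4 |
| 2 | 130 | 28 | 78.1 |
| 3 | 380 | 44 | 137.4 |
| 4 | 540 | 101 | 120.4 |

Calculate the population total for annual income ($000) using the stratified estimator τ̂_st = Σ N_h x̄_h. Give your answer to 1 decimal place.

τ̂_st = Σ N_h x̄_h = 560·103.4 + 130·78.1 + 380·137.4 + 540·120.4 = 185285.0

τ̂_st ≈ 185285.0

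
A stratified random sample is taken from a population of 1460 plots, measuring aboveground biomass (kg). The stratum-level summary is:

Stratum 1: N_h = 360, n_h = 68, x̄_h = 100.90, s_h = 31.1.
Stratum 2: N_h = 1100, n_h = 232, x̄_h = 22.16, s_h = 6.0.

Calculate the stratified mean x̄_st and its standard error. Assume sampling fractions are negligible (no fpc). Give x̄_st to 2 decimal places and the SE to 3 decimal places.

x̄_st ≈ 41.58, SE ≈ 0.976

x̄_st = Σ W_h x̄_h = (360·100.90 + 1100·22.16)/1460 = 41.57534
V̂(x̄_st) = Σ W_h² s_h²/n_h, with W_h = N_h/N and N = 1460:
  stratum 1: (360/1460)²·31.1²/68 = 0.864791
  stratum 2: (1100/1460)²·6.0²/232 = 0.0880834
V̂(x̄_st) = 0.952874
SE(x̄_st) = √0.952874 = 0.976153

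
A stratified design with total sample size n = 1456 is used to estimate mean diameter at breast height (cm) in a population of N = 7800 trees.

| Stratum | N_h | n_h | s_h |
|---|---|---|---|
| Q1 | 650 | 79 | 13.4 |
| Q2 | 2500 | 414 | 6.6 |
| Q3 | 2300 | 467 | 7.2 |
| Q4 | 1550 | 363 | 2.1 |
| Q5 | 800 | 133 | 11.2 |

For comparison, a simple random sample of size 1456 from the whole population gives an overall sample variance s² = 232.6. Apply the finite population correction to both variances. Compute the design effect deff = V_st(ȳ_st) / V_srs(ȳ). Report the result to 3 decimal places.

V̂(ȳ_st) = Σ W_h² (1 − n_h/N_h) s_h²/n_h, with W_h = N_h/N and N = 7800:
  stratum Q1: (650/7800)²·(1 − 79/650)·13.4²/79 = 0.0138657
  stratum Q2: (2500/7800)²·(1 − 414/2500)·6.6²/414 = 0.00901888
  stratum Q3: (2300/7800)²·(1 − 467/2300)·7.2²/467 = 0.00769218
  stratum Q4: (1550/7800)²·(1 − 363/1550)·2.1²/363 = 0.000367388
  stratum Q5: (800/7800)²·(1 − 133/800)·11.2²/133 = 0.00827201
V_st = 0.0392162
V_srs = (1 − 1456/7800)·232.6/1456 = 0.129932
deff = V_st / V_srs = 0.0392162/0.129932 = 0.3018

deff ≈ 0.302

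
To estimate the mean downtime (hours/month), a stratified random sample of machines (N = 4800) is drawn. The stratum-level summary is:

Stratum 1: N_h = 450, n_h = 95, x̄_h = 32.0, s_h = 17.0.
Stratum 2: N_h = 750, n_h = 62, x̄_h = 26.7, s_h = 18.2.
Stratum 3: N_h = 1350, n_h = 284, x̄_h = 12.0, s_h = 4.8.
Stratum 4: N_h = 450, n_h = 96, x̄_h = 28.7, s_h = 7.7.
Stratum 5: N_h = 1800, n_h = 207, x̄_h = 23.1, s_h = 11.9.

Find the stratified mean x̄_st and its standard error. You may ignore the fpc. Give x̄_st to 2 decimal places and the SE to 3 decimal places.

x̄_st ≈ 21.90, SE ≈ 0.515

x̄_st = Σ W_h x̄_h = (450·32.0 + 750·26.7 + 1350·12.0 + 450·28.7 + 1800·23.1)/4800 = 21.90000
V̂(x̄_st) = Σ W_h² s_h²/n_h, with W_h = N_h/N and N = 4800:
  stratum 1: (450/4800)²·17.0²/95 = 0.0267373
  stratum 2: (750/4800)²·18.2²/62 = 0.130434
  stratum 3: (1350/4800)²·4.8²/284 = 0.00641725
  stratum 4: (450/4800)²·7.7²/96 = 0.00542816
  stratum 5: (1800/4800)²·11.9²/207 = 0.0962024
V̂(x̄_st) = 0.265219
SE(x̄_st) = √0.265219 = 0.514994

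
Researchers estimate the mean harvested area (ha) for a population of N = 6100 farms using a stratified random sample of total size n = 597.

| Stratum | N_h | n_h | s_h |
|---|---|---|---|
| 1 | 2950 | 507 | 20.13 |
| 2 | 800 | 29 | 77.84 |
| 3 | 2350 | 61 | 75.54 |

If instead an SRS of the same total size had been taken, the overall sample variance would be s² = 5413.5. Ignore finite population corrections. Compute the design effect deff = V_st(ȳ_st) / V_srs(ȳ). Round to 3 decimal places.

deff ≈ 1.948

V̂(ȳ_st) = Σ W_h² s_h²/n_h, with W_h = N_h/N and N = 6100:
  stratum 1: (2950/6100)²·20.13²/507 = 0.186924
  stratum 2: (800/6100)²·77.84²/29 = 3.59359
  stratum 3: (2350/6100)²·75.54²/61 = 13.8835
V_st = 17.664
V_srs = s²/n = 5413.5/597 = 9.06784
deff = V_st / V_srs = 17.664/9.06784 = 1.9480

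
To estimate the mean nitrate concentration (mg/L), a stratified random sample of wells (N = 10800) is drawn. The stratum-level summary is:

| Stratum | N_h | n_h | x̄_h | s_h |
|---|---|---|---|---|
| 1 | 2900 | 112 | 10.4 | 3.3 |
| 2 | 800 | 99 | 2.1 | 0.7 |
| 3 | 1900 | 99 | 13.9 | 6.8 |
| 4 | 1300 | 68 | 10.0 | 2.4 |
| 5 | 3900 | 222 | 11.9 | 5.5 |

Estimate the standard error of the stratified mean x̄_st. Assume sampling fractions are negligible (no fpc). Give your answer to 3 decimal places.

SE(x̄_st) ≈ 0.201

V̂(x̄_st) = Σ W_h² s_h²/n_h, with W_h = N_h/N and N = 10800:
  stratum 1: (2900/10800)²·3.3²/112 = 0.00701065
  stratum 2: (800/10800)²·0.7²/99 = 2.71577e-05
  stratum 3: (1900/10800)²·6.8²/99 = 0.0144558
  stratum 4: (1300/10800)²·2.4²/68 = 0.00122731
  stratum 5: (3900/10800)²·5.5²/222 = 0.0177686
V̂(x̄_st) = 0.0404896
SE(x̄_st) = √0.0404896 = 0.20122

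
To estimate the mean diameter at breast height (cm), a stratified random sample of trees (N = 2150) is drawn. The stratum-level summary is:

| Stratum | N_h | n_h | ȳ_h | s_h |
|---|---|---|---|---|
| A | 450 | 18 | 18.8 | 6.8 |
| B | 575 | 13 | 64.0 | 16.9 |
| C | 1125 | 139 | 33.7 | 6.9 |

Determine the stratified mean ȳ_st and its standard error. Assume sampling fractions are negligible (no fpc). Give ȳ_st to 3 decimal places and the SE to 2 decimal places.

ȳ_st ≈ 38.685, SE ≈ 1.33

ȳ_st = Σ W_h ȳ_h = (450·18.8 + 575·64.0 + 1125·33.7)/2150 = 38.68488
V̂(ȳ_st) = Σ W_h² s_h²/n_h, with W_h = N_h/N and N = 2150:
  stratum A: (450/2150)²·6.8²/18 = 0.112537
  stratum B: (575/2150)²·16.9²/13 = 1.57141
  stratum C: (1125/2150)²·6.9²/139 = 0.0937803
V̂(ȳ_st) = 1.77772
SE(ȳ_st) = √1.77772 = 1.33331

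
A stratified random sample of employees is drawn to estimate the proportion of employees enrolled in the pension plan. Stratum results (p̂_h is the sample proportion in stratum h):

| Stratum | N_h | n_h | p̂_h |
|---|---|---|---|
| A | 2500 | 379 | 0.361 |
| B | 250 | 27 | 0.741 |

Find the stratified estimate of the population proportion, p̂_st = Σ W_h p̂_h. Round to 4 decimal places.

p̂_st ≈ 0.3955

N = 2750; stratum weights W_h = N_h/N.
p̂_st = Σ W_h p̂_h = (2500·0.361 + 250·0.741)/2750 = 0.39555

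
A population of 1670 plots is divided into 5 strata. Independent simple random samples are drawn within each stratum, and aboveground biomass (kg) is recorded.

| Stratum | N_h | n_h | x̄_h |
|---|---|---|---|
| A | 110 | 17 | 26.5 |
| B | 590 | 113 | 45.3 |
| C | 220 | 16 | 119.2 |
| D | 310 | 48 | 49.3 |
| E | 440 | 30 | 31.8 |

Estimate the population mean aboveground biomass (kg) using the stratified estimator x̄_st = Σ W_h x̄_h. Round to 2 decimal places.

x̄_st ≈ 50.98

N = Σ N_h = 1670. Stratum weights W_h = N_h/N.
x̄_st = (110·26.5 + 590·45.3 + 220·119.2 + 310·49.3 + 440·31.8) / 1670 = 50.9826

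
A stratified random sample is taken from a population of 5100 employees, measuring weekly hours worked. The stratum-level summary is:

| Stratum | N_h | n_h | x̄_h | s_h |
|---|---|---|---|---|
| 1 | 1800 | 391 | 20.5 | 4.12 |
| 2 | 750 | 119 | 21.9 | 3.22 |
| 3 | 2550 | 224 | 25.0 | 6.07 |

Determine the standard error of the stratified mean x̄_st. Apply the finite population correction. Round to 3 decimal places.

V̂(x̄_st) = Σ W_h² (1 − n_h/N_h) s_h²/n_h, with W_h = N_h/N and N = 5100:
  stratum 1: (1800/5100)²·(1 − 391/1800)·4.12²/391 = 0.00423312
  stratum 2: (750/5100)²·(1 − 119/750)·3.22²/119 = 0.00158531
  stratum 3: (2550/5100)²·(1 − 224/2550)·6.07²/224 = 0.0375093
V̂(x̄_st) = 0.0433277
SE(x̄_st) = √0.0433277 = 0.208153

SE(x̄_st) ≈ 0.208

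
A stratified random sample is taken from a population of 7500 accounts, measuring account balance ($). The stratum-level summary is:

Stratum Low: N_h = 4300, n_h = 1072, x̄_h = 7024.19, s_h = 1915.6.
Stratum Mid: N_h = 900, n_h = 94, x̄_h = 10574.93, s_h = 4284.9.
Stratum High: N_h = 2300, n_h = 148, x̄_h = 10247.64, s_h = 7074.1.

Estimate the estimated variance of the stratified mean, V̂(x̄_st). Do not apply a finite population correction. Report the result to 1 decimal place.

V̂(x̄_st) = Σ W_h² s_h²/n_h, with W_h = N_h/N and N = 7500:
  stratum Low: (4300/7500)²·1915.6²/1072 = 1125.2
  stratum Mid: (900/7500)²·4284.9²/94 = 2812.65
  stratum High: (2300/7500)²·7074.1²/148 = 31799
V̂(x̄_st) = 35736.9

V̂(x̄_st) ≈ 35736.9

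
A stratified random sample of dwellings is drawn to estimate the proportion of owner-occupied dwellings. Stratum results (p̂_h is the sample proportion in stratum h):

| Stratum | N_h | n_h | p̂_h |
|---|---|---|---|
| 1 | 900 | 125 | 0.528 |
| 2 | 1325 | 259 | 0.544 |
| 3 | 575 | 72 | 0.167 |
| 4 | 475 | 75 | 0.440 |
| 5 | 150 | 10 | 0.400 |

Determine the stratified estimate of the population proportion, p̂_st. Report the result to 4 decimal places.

N = 3425; stratum weights W_h = N_h/N.
p̂_st = Σ W_h p̂_h = (900·0.528 + 1325·0.544 + 575·0.167 + 475·0.440 + 150·0.400)/3425 = 0.45577

p̂_st ≈ 0.4558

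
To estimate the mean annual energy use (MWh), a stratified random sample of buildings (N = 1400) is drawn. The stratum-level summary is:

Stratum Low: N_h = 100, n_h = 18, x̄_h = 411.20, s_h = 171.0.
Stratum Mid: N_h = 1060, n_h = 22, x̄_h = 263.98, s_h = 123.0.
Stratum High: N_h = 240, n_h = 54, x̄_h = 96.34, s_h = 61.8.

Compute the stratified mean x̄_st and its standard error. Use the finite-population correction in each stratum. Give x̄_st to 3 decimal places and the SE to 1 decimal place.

x̄_st ≈ 245.757, SE ≈ 19.9

x̄_st = Σ W_h x̄_h = (100·411.20 + 1060·263.98 + 240·96.34)/1400 = 245.75743
V̂(x̄_st) = Σ W_h² (1 − n_h/N_h) s_h²/n_h, with W_h = N_h/N and N = 1400:
  stratum Low: (100/1400)²·(1 − 18/100)·171.0²/18 = 6.79638
  stratum Mid: (1060/1400)²·(1 − 22/1060)·123.0²/22 = 386.042
  stratum High: (240/1400)²·(1 − 54/240)·61.8²/54 = 1.61084
V̂(x̄_st) = 394.449
SE(x̄_st) = √394.449 = 19.8607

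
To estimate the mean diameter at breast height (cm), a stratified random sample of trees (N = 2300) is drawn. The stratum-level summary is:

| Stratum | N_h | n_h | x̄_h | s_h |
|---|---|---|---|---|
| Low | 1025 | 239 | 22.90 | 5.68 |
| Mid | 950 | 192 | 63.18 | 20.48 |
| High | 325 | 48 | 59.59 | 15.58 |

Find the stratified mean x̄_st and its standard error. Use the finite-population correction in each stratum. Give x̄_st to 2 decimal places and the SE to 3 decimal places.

x̄_st ≈ 44.72, SE ≈ 0.636

x̄_st = Σ W_h x̄_h = (1025·22.90 + 950·63.18 + 325·59.59)/2300 = 44.72185
V̂(x̄_st) = Σ W_h² (1 − n_h/N_h) s_h²/n_h, with W_h = N_h/N and N = 2300:
  stratum Low: (1025/2300)²·(1 − 239/1025)·5.68²/239 = 0.0205584
  stratum Mid: (950/2300)²·(1 − 192/950)·20.48²/192 = 0.297369
  stratum High: (325/2300)²·(1 − 48/325)·15.58²/48 = 0.08606
V̂(x̄_st) = 0.403987
SE(x̄_st) = √0.403987 = 0.6356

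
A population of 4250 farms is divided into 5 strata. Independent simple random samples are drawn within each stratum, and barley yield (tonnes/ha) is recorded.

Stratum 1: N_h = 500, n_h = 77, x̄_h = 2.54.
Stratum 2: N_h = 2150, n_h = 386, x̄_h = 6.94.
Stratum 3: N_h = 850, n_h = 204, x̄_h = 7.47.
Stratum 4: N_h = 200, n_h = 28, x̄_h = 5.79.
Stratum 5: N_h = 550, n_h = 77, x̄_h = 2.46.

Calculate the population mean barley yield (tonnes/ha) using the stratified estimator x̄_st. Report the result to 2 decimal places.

x̄_st ≈ 5.89

N = Σ N_h = 4250. Stratum weights W_h = N_h/N.
x̄_st = (500·2.54 + 2150·6.94 + 850·7.47 + 200·5.79 + 550·2.46) / 4250 = 5.8945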